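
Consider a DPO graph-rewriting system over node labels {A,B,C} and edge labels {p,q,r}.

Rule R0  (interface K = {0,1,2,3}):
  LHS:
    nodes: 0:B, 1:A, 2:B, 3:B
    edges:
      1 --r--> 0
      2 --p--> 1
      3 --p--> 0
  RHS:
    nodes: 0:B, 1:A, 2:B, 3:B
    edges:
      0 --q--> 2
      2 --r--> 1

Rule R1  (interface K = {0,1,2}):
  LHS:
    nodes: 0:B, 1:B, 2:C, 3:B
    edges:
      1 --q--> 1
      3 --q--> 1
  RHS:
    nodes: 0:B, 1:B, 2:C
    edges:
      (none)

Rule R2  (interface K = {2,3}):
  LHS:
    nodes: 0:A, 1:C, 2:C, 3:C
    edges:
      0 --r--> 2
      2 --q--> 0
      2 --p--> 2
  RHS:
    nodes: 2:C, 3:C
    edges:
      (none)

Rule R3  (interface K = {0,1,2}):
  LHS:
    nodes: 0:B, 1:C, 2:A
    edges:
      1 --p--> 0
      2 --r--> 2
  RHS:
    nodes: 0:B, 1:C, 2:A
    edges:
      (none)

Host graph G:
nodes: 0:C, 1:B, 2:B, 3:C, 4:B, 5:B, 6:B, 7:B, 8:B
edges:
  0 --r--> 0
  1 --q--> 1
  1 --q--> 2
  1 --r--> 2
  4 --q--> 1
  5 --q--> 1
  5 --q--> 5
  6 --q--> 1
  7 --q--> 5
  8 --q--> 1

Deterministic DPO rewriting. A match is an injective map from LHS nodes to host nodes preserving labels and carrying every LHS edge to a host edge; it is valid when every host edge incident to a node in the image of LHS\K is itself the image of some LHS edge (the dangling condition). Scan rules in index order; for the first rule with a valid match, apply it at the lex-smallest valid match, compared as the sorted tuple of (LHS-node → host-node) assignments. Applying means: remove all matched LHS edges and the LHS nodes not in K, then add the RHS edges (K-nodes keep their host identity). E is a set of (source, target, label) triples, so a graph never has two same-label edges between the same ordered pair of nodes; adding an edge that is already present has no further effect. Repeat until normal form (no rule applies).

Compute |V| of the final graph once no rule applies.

Answer: 7

Derivation:
[0] host  ⇒  9 nodes, 10 edges  {0-r->0 1-q->1 1-q->2 1-r->2 4-q->1 5-q->1 5-q->5 6-q->1 7-q->5 8-q->1}
[1] R1 @ {0↦1, 1↦5, 2↦0, 3↦7}  ⇒  8 nodes, 8 edges  {0-r->0 1-q->1 1-q->2 1-r->2 4-q->1 5-q->1 6-q->1 8-q->1}
[2] R1 @ {0↦2, 1↦1, 2↦0, 3↦4}  ⇒  7 nodes, 6 edges  {0-r->0 1-q->2 1-r->2 5-q->1 6-q->1 8-q->1}
normal form: no rule applies after step 2
NF nodes: {0:C, 1:B, 2:B, 3:C, 5:B, 6:B, 8:B}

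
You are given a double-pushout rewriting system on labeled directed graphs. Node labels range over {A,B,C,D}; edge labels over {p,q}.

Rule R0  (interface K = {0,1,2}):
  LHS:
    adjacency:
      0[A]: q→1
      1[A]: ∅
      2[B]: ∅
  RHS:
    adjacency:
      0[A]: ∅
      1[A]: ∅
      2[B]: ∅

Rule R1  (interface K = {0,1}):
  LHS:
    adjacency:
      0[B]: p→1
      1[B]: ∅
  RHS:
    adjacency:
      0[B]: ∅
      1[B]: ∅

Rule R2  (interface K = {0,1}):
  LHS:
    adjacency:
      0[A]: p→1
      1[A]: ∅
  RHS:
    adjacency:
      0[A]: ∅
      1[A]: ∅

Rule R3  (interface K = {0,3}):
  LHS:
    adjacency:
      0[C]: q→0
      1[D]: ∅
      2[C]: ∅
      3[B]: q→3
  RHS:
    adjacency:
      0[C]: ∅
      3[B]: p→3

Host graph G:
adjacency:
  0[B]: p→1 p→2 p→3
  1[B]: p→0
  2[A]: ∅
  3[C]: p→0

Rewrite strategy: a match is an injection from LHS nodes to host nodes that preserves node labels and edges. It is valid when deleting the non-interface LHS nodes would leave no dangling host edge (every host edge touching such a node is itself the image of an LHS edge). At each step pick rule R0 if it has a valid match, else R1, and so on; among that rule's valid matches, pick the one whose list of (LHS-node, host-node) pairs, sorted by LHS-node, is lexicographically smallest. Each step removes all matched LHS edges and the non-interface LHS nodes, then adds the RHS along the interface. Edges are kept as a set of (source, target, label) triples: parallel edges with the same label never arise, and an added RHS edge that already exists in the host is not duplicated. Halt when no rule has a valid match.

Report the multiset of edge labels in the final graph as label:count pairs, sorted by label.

Answer: p:3

Rewrite trace:
initial: |V|=4 |E|=5  E = 0-p->1 0-p->2 0-p->3 1-p->0 3-p->0
step 1: apply R1 at {0↦0, 1↦1}  → |V|=4 |E|=4  E = 0-p->2 0-p->3 1-p->0 3-p->0
step 2: apply R1 at {0↦1, 1↦0}  → |V|=4 |E|=3  E = 0-p->2 0-p->3 3-p->0
normal form: no rule applies after step 2
NF edges: [(0, 2, 'p'), (0, 3, 'p'), (3, 0, 'p')]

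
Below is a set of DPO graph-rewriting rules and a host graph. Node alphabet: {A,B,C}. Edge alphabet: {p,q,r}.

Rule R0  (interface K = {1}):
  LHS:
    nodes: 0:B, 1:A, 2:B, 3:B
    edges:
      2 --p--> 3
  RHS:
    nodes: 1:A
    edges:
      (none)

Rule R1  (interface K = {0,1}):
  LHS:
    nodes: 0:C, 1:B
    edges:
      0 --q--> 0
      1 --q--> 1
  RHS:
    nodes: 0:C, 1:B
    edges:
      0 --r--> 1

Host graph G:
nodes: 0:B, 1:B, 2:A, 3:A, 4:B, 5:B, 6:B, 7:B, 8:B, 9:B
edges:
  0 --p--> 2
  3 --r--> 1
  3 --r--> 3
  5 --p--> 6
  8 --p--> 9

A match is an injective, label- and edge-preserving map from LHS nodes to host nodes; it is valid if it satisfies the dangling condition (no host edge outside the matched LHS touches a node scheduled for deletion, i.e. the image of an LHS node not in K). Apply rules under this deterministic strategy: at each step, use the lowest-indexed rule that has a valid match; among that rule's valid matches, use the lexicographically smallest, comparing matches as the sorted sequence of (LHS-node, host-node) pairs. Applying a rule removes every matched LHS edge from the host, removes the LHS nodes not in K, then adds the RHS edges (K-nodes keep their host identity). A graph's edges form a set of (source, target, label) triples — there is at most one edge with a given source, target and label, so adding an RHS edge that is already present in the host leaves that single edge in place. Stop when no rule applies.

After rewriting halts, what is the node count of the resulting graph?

Answer: 4

Steps:
initial: |V|=10 |E|=5  E = 0-p->2 3-r->1 3-r->3 5-p->6 8-p->9
step 1: apply R0 at {0↦4, 1↦2, 2↦5, 3↦6}  → |V|=7 |E|=4  E = 0-p->2 3-r->1 3-r->3 8-p->9
step 2: apply R0 at {0↦7, 1↦2, 2↦8, 3↦9}  → |V|=4 |E|=3  E = 0-p->2 3-r->1 3-r->3
normal form: no rule applies after step 2
NF nodes: {0:B, 1:B, 2:A, 3:A}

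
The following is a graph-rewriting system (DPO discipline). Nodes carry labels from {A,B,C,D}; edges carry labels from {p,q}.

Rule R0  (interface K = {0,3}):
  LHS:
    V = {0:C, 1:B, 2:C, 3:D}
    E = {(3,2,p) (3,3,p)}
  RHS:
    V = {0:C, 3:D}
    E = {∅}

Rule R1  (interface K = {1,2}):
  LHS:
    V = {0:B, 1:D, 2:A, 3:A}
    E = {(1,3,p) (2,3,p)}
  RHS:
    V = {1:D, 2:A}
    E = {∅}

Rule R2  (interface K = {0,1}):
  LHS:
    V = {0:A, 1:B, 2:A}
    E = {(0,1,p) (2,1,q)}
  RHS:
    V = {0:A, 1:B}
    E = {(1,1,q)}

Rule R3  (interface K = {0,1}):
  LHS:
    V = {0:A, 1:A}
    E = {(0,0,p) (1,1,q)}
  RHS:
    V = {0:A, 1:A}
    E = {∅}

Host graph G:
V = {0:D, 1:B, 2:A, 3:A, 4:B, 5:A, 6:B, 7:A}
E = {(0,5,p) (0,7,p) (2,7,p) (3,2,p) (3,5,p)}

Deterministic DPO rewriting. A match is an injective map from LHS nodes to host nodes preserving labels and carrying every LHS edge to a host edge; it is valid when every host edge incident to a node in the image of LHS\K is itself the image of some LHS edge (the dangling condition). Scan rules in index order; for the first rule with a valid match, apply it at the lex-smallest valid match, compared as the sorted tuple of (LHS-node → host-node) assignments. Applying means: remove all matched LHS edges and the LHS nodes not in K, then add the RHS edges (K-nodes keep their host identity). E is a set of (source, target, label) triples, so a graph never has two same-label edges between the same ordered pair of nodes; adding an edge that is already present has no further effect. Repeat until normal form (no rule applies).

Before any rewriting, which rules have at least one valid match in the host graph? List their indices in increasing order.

R0: no valid match — LHS pattern not found
R1: 6 valid matches — {0↦1, 1↦0, 2↦2, 3↦7}, {0↦1, 1↦0, 2↦3, 3↦5}, {0↦4, 1↦0, 2↦2, 3↦7} (+3 more)
R2: no valid match — LHS pattern not found
R3: no valid match — LHS pattern not found

Answer: [R1]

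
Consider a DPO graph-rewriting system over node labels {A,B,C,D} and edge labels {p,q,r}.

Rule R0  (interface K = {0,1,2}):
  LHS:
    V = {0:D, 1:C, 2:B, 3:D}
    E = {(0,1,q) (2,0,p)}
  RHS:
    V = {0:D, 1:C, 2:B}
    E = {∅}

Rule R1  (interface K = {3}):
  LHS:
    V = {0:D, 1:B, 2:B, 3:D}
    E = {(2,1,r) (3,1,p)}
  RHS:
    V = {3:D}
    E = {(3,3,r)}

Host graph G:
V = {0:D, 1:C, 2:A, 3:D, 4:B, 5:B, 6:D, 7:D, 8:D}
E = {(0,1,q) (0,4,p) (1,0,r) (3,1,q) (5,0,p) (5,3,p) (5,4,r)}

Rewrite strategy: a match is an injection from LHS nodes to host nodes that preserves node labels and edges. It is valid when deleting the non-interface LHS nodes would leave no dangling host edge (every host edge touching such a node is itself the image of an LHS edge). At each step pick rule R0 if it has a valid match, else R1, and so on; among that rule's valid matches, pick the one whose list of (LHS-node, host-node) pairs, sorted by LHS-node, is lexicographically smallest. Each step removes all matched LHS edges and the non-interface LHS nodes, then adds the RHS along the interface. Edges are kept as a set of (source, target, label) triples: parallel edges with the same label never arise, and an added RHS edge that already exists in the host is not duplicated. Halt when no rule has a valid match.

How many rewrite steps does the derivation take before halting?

Answer: 3

Derivation:
initial: |V|=9 |E|=7  E = 0-q->1 0-p->4 1-r->0 3-q->1 5-p->0 5-p->3 5-r->4
step 1: apply R0 at {0↦0, 1↦1, 2↦5, 3↦6}  → |V|=8 |E|=5  E = 0-p->4 1-r->0 3-q->1 5-p->3 5-r->4
step 2: apply R0 at {0↦3, 1↦1, 2↦5, 3↦7}  → |V|=7 |E|=3  E = 0-p->4 1-r->0 5-r->4
step 3: apply R1 at {0↦3, 1↦4, 2↦5, 3↦0}  → |V|=4 |E|=2  E = 0-r->0 1-r->0
normal form: no rule applies after step 3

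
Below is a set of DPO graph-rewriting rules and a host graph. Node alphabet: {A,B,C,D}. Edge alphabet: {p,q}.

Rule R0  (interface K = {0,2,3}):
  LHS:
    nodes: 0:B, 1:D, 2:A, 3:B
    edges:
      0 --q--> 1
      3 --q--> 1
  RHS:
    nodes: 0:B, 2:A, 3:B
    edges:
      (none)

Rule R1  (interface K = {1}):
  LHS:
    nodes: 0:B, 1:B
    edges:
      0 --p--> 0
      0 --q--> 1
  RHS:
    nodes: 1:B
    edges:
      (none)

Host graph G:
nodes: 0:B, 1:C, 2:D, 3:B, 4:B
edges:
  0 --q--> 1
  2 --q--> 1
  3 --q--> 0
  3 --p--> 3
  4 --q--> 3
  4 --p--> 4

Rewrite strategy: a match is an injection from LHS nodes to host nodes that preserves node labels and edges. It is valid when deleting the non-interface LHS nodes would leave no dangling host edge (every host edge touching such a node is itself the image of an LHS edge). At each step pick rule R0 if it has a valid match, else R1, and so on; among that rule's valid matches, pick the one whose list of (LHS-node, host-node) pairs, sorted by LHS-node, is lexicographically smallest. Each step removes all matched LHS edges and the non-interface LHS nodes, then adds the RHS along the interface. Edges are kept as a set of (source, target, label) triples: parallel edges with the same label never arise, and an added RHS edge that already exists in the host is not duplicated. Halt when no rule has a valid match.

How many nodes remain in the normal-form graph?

[0] host  ⇒  5 nodes, 6 edges  {0-q->1 2-q->1 3-q->0 3-p->3 4-q->3 4-p->4}
[1] R1 @ {0↦4, 1↦3}  ⇒  4 nodes, 4 edges  {0-q->1 2-q->1 3-q->0 3-p->3}
[2] R1 @ {0↦3, 1↦0}  ⇒  3 nodes, 2 edges  {0-q->1 2-q->1}
halt: no rule applies after step 2
NF nodes: {0:B, 1:C, 2:D}

Answer: 3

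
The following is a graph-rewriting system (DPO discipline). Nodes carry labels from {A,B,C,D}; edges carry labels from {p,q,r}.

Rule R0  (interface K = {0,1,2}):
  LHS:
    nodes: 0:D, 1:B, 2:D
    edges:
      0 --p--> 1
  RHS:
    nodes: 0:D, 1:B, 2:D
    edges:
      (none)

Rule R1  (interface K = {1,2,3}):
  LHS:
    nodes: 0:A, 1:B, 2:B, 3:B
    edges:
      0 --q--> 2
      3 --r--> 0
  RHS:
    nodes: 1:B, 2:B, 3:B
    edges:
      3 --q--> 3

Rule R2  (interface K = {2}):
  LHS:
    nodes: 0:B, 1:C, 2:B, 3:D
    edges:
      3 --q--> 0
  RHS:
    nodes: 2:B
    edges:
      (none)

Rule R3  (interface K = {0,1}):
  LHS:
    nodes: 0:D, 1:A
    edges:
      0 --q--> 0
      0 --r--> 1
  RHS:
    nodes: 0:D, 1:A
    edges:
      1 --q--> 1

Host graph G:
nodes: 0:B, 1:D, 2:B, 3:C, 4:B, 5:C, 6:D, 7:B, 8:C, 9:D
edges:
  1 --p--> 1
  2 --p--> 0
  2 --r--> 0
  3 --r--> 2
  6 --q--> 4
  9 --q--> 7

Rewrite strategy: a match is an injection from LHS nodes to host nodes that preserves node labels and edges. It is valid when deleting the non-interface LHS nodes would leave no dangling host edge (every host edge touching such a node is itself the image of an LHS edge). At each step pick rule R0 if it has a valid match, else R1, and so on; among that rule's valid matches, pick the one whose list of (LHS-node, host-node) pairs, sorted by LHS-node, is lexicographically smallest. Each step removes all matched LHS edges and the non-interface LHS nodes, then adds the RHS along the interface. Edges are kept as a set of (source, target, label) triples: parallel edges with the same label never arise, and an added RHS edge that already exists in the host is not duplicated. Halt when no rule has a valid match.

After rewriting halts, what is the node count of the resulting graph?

Answer: 4

Rewrite trace:
start.  V:10 E:6  edges: 1-p->1 2-p->0 2-r->0 3-r->2 6-q->4 9-q->7
1. fire R2 via {0↦4, 1↦5, 2↦0, 3↦6}  →  V:7 E:5  edges: 1-p->1 2-p->0 2-r->0 3-r->2 9-q->7
2. fire R2 via {0↦7, 1↦8, 2↦0, 3↦9}  →  V:4 E:4  edges: 1-p->1 2-p->0 2-r->0 3-r->2
normal form: no rule applies after step 2
NF nodes: {0:B, 1:D, 2:B, 3:C}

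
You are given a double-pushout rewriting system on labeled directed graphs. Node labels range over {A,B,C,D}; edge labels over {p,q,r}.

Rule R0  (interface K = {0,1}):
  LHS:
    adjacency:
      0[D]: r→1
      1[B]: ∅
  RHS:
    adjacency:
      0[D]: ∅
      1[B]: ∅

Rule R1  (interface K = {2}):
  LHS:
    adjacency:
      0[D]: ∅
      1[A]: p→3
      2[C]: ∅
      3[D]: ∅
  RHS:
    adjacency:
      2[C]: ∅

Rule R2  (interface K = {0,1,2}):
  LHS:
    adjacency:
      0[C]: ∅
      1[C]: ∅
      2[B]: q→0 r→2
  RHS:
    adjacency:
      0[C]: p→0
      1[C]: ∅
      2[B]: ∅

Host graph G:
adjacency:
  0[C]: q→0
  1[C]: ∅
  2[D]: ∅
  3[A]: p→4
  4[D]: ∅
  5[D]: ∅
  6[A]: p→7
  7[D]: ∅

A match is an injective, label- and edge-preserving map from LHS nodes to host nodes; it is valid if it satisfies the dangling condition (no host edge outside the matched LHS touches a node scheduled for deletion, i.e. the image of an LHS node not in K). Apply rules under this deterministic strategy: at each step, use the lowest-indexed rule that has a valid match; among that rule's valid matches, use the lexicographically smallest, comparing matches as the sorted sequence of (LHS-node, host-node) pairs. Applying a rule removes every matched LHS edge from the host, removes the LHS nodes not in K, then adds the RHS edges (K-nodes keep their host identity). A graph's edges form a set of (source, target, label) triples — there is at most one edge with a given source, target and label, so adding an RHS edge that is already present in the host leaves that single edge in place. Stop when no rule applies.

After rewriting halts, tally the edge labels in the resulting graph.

[0] host  ⇒  8 nodes, 3 edges  {0-q->0 3-p->4 6-p->7}
[1] R1 @ {0↦2, 1↦3, 2↦0, 3↦4}  ⇒  5 nodes, 2 edges  {0-q->0 6-p->7}
[2] R1 @ {0↦5, 1↦6, 2↦0, 3↦7}  ⇒  2 nodes, 1 edges  {0-q->0}
normal form: no rule applies after step 2
NF edges: [(0, 0, 'q')]

Answer: q:1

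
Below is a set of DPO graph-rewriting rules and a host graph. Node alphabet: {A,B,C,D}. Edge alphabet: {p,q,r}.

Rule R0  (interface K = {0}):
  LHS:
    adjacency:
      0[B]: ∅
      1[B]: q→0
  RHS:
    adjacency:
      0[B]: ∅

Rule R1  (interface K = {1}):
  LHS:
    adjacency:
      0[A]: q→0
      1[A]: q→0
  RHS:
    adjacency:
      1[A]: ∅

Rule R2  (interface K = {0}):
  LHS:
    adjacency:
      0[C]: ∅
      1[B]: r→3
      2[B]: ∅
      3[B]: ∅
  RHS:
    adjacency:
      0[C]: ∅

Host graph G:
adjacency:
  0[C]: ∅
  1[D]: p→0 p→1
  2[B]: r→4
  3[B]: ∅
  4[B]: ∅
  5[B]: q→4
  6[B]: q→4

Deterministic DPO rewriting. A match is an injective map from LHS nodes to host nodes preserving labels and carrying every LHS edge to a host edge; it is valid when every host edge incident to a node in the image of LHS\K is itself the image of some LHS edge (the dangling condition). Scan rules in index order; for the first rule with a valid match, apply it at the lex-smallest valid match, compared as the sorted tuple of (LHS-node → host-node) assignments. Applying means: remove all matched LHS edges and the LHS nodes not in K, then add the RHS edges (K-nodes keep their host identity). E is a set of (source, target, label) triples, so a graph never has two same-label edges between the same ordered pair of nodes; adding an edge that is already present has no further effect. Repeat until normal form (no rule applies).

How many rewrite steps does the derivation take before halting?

Answer: 3

Derivation:
initial: |V|=7 |E|=5  E = 1-p->0 1-p->1 2-r->4 5-q->4 6-q->4
step 1: apply R0 at {0↦4, 1↦5}  → |V|=6 |E|=4  E = 1-p->0 1-p->1 2-r->4 6-q->4
step 2: apply R0 at {0↦4, 1↦6}  → |V|=5 |E|=3  E = 1-p->0 1-p->1 2-r->4
step 3: apply R2 at {0↦0, 1↦2, 2↦3, 3↦4}  → |V|=2 |E|=2  E = 1-p->0 1-p->1
normal form: no rule applies after step 3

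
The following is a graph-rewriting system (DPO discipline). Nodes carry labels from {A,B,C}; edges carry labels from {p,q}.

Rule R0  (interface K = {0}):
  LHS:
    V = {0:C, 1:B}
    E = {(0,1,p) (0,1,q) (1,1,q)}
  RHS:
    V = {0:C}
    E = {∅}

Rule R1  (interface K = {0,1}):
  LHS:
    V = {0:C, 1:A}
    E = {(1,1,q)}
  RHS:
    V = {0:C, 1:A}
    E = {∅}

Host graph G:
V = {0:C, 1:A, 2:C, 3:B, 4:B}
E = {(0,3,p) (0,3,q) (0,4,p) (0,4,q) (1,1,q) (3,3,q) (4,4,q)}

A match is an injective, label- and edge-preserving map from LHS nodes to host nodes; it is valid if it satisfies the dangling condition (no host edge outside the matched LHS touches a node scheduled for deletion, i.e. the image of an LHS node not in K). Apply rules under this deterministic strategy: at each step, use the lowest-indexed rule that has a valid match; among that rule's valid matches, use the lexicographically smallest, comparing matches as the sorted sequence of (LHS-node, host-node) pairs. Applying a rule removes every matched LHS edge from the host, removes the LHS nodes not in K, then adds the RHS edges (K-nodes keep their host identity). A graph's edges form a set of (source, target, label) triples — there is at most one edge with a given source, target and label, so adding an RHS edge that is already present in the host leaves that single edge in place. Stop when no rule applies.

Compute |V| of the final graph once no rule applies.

start.  V:5 E:7  edges: 0-p->3 0-q->3 0-p->4 0-q->4 1-q->1 3-q->3 4-q->4
1. fire R0 via {0↦0, 1↦3}  →  V:4 E:4  edges: 0-p->4 0-q->4 1-q->1 4-q->4
2. fire R0 via {0↦0, 1↦4}  →  V:3 E:1  edges: 1-q->1
3. fire R1 via {0↦0, 1↦1}  →  V:3 E:0  edges: ∅
normal form: no rule applies after step 3
NF nodes: {0:C, 1:A, 2:C}

Answer: 3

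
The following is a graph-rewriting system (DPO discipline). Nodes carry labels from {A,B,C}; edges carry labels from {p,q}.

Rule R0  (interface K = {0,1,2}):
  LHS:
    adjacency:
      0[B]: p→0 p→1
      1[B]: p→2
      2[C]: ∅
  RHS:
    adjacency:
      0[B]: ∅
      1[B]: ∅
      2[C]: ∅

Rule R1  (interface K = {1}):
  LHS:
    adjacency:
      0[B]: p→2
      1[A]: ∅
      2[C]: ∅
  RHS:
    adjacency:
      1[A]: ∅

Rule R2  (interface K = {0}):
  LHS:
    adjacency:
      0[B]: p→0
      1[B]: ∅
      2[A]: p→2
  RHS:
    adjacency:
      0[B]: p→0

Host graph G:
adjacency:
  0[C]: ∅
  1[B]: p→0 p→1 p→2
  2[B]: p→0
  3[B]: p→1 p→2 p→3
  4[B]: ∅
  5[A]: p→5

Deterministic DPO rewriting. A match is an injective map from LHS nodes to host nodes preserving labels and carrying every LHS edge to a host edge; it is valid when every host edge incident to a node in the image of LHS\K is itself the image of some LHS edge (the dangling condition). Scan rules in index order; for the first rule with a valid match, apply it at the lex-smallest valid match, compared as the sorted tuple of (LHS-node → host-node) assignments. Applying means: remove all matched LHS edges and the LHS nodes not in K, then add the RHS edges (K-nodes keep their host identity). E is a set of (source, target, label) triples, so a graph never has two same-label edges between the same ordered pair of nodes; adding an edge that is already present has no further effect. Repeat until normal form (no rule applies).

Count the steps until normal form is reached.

[0] host  ⇒  6 nodes, 8 edges  {1-p->0 1-p->1 1-p->2 2-p->0 3-p->1 3-p->2 3-p->3 5-p->5}
[1] R0 @ {0↦1, 1↦2, 2↦0}  ⇒  6 nodes, 5 edges  {1-p->0 3-p->1 3-p->2 3-p->3 5-p->5}
[2] R0 @ {0↦3, 1↦1, 2↦0}  ⇒  6 nodes, 2 edges  {3-p->2 5-p->5}
normal form: no rule applies after step 2

Answer: 2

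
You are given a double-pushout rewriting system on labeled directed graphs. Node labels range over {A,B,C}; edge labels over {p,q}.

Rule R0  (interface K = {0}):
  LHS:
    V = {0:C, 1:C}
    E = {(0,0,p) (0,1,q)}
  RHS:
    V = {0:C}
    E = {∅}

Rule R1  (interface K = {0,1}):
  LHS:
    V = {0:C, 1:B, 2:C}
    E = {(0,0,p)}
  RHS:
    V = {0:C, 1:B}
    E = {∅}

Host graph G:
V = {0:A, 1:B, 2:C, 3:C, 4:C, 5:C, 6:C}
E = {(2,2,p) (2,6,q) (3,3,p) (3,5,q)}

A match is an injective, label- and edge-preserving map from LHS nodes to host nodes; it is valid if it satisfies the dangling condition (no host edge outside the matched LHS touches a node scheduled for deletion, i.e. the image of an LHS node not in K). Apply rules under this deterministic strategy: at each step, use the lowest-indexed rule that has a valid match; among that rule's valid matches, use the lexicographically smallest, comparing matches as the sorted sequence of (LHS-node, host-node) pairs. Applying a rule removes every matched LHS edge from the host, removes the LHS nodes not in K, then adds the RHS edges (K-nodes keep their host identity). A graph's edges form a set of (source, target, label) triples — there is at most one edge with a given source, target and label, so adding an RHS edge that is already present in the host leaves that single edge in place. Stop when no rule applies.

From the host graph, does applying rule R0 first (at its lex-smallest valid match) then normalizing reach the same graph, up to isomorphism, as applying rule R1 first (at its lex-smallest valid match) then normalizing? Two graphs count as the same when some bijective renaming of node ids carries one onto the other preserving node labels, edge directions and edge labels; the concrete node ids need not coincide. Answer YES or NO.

branch R0-first: apply at {0↦2, 1↦6} → |E|=2, then 1 more step(s) → NF |V|=5 |E|=0 V={0:A, 1:B, 2:C, 3:C, 4:C} E=∅
branch R1-first: apply at {0↦2, 1↦1, 2↦4} → |E|=3, then 1 more step(s) → NF |V|=5 |E|=1 V={0:A, 1:B, 2:C, 3:C, 6:C} E=2-q->6
graphs not isomorphic

Answer: NO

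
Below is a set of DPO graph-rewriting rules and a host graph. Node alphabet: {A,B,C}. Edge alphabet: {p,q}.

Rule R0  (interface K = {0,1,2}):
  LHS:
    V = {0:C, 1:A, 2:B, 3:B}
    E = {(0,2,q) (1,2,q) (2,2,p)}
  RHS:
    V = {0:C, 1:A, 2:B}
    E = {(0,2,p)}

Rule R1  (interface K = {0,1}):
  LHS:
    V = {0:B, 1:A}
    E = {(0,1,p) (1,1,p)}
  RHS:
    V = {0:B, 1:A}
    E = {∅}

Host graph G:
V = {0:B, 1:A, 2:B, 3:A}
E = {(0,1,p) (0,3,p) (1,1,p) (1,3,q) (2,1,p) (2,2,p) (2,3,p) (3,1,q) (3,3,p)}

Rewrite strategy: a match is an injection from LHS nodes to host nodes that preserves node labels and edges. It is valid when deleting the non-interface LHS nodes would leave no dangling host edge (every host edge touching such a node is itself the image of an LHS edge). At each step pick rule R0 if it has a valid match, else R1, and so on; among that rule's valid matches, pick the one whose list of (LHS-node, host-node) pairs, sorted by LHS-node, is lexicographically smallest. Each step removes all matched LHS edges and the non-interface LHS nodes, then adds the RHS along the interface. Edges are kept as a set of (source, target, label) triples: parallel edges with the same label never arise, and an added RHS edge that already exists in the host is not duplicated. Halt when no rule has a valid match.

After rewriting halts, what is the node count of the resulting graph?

initial: |V|=4 |E|=9  E = 0-p->1 0-p->3 1-p->1 1-q->3 2-p->1 2-p->2 2-p->3 3-q->1 3-p->3
step 1: apply R1 at {0↦0, 1↦1}  → |V|=4 |E|=7  E = 0-p->3 1-q->3 2-p->1 2-p->2 2-p->3 3-q->1 3-p->3
step 2: apply R1 at {0↦0, 1↦3}  → |V|=4 |E|=5  E = 1-q->3 2-p->1 2-p->2 2-p->3 3-q->1
normal form: no rule applies after step 2
NF nodes: {0:B, 1:A, 2:B, 3:A}

Answer: 4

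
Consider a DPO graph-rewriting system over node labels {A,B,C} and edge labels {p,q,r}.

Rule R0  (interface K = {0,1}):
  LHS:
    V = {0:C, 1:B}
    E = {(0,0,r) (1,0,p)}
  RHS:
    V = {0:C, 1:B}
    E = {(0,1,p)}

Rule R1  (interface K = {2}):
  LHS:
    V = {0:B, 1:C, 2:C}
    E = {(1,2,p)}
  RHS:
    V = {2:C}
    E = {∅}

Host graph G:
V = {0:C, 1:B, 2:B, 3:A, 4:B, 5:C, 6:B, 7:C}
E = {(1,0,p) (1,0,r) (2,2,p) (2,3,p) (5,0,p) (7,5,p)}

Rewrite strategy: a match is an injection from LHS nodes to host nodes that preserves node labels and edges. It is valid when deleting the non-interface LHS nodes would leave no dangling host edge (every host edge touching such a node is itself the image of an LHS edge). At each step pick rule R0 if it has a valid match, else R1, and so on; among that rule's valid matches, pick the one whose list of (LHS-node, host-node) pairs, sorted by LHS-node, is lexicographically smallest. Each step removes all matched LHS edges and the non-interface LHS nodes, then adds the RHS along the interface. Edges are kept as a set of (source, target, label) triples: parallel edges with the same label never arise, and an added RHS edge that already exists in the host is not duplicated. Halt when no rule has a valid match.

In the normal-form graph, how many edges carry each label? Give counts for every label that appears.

initial: |V|=8 |E|=6  E = 1-p->0 1-r->0 2-p->2 2-p->3 5-p->0 7-p->5
step 1: apply R1 at {0↦4, 1↦7, 2↦5}  → |V|=6 |E|=5  E = 1-p->0 1-r->0 2-p->2 2-p->3 5-p->0
step 2: apply R1 at {0↦6, 1↦5, 2↦0}  → |V|=4 |E|=4  E = 1-p->0 1-r->0 2-p->2 2-p->3
final graph: no rule applies after step 2
NF edges: [(1, 0, 'p'), (1, 0, 'r'), (2, 2, 'p'), (2, 3, 'p')]

Answer: p:3 r:1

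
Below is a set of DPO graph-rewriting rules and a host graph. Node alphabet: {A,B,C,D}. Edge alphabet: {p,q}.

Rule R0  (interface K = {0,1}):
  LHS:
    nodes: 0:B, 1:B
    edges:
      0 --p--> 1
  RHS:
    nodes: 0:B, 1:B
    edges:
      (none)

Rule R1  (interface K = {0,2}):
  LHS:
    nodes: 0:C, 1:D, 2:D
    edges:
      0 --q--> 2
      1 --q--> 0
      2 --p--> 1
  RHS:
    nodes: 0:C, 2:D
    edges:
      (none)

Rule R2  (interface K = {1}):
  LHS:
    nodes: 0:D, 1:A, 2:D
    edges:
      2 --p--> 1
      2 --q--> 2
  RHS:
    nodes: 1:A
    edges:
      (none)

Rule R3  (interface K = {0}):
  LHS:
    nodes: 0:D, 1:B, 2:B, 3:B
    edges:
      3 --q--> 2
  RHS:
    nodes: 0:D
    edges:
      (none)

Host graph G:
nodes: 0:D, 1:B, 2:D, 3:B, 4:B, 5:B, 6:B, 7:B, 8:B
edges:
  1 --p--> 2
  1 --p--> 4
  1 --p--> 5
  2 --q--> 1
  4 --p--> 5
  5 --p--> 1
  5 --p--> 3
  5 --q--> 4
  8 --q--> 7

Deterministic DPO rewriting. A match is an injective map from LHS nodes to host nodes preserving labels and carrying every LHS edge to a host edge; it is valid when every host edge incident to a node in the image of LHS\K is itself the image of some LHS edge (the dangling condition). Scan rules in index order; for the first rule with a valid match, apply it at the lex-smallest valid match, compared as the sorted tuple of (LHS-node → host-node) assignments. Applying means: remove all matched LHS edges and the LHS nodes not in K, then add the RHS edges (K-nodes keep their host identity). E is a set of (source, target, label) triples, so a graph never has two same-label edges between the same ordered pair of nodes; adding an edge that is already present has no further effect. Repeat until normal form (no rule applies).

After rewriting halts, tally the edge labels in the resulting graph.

[0] host  ⇒  9 nodes, 9 edges  {1-p->2 1-p->4 1-p->5 2-q->1 4-p->5 5-p->1 5-p->3 5-q->4 8-q->7}
[1] R0 @ {0↦1, 1↦4}  ⇒  9 nodes, 8 edges  {1-p->2 1-p->5 2-q->1 4-p->5 5-p->1 5-p->3 5-q->4 8-q->7}
[2] R0 @ {0↦1, 1↦5}  ⇒  9 nodes, 7 edges  {1-p->2 2-q->1 4-p->5 5-p->1 5-p->3 5-q->4 8-q->7}
[3] R0 @ {0↦4, 1↦5}  ⇒  9 nodes, 6 edges  {1-p->2 2-q->1 5-p->1 5-p->3 5-q->4 8-q->7}
[4] R0 @ {0↦5, 1↦1}  ⇒  9 nodes, 5 edges  {1-p->2 2-q->1 5-p->3 5-q->4 8-q->7}
[5] R0 @ {0↦5, 1↦3}  ⇒  9 nodes, 4 edges  {1-p->2 2-q->1 5-q->4 8-q->7}
[6] R3 @ {0↦0, 1↦3, 2↦4, 3↦5}  ⇒  6 nodes, 3 edges  {1-p->2 2-q->1 8-q->7}
[7] R3 @ {0↦0, 1↦6, 2↦7, 3↦8}  ⇒  3 nodes, 2 edges  {1-p->2 2-q->1}
halt: no rule applies after step 7
NF edges: [(1, 2, 'p'), (2, 1, 'q')]

Answer: p:1 q:1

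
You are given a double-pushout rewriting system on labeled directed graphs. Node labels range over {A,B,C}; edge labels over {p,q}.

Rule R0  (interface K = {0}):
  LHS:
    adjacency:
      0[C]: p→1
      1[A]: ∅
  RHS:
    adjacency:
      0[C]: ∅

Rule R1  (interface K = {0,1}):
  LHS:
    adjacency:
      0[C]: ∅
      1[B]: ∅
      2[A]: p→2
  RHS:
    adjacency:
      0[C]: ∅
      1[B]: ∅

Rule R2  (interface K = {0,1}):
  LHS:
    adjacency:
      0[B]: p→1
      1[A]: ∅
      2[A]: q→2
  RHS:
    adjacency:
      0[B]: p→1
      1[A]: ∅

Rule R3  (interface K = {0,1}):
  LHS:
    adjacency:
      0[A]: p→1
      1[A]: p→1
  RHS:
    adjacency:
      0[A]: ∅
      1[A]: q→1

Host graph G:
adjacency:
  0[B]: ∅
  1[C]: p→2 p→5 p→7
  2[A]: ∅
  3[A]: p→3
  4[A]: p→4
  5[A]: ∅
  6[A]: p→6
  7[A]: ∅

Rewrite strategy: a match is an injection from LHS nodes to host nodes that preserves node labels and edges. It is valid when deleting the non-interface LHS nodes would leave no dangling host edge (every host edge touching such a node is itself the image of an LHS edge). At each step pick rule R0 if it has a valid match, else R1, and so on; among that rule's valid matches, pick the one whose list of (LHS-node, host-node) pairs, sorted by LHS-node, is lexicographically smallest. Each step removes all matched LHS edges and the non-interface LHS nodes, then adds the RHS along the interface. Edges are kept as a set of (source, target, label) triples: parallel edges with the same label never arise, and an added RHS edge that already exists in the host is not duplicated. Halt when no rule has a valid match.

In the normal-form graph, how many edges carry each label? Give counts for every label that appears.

Answer: (no edges)

Rewrite trace:
initial: |V|=8 |E|=6  E = 1-p->2 1-p->5 1-p->7 3-p->3 4-p->4 6-p->6
step 1: apply R0 at {0↦1, 1↦2}  → |V|=7 |E|=5  E = 1-p->5 1-p->7 3-p->3 4-p->4 6-p->6
step 2: apply R0 at {0↦1, 1↦5}  → |V|=6 |E|=4  E = 1-p->7 3-p->3 4-p->4 6-p->6
step 3: apply R0 at {0↦1, 1↦7}  → |V|=5 |E|=3  E = 3-p->3 4-p->4 6-p->6
step 4: apply R1 at {0↦1, 1↦0, 2↦3}  → |V|=4 |E|=2  E = 4-p->4 6-p->6
step 5: apply R1 at {0↦1, 1↦0, 2↦4}  → |V|=3 |E|=1  E = 6-p->6
step 6: apply R1 at {0↦1, 1↦0, 2↦6}  → |V|=2 |E|=0  E = ∅
final graph: no rule applies after step 6
NF edges: []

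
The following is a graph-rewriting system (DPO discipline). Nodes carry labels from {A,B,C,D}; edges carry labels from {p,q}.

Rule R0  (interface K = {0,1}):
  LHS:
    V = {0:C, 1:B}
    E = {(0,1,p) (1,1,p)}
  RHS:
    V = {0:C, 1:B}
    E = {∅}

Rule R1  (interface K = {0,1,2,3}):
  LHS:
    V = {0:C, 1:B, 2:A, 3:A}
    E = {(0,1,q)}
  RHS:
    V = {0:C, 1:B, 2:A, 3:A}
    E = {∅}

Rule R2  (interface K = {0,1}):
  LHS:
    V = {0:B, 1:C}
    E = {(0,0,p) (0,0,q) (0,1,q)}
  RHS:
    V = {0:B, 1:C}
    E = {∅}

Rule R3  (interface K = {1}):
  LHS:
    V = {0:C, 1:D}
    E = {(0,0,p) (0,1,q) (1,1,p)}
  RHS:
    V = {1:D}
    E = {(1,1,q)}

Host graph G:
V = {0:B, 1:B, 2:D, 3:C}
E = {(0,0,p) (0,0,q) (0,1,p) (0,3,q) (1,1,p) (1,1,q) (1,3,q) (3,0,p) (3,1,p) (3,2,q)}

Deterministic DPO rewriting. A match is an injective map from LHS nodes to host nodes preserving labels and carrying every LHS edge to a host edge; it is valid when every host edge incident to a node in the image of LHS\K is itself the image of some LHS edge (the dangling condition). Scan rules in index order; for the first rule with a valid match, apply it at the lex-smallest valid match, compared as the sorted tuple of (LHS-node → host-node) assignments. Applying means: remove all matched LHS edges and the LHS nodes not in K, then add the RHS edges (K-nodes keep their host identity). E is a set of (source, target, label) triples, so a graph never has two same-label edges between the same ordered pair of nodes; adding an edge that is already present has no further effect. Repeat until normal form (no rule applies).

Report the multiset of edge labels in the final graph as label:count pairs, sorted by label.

Answer: p:1 q:5

Steps:
start.  V:4 E:10  edges: 0-p->0 0-q->0 0-p->1 0-q->3 1-p->1 1-q->1 1-q->3 3-p->0 3-p->1 3-q->2
1. fire R0 via {0↦3, 1↦0}  →  V:4 E:8  edges: 0-q->0 0-p->1 0-q->3 1-p->1 1-q->1 1-q->3 3-p->1 3-q->2
2. fire R0 via {0↦3, 1↦1}  →  V:4 E:6  edges: 0-q->0 0-p->1 0-q->3 1-q->1 1-q->3 3-q->2
normal form: no rule applies after step 2
NF edges: [(0, 0, 'q'), (0, 1, 'p'), (0, 3, 'q'), (1, 1, 'q'), (1, 3, 'q'), (3, 2, 'q')]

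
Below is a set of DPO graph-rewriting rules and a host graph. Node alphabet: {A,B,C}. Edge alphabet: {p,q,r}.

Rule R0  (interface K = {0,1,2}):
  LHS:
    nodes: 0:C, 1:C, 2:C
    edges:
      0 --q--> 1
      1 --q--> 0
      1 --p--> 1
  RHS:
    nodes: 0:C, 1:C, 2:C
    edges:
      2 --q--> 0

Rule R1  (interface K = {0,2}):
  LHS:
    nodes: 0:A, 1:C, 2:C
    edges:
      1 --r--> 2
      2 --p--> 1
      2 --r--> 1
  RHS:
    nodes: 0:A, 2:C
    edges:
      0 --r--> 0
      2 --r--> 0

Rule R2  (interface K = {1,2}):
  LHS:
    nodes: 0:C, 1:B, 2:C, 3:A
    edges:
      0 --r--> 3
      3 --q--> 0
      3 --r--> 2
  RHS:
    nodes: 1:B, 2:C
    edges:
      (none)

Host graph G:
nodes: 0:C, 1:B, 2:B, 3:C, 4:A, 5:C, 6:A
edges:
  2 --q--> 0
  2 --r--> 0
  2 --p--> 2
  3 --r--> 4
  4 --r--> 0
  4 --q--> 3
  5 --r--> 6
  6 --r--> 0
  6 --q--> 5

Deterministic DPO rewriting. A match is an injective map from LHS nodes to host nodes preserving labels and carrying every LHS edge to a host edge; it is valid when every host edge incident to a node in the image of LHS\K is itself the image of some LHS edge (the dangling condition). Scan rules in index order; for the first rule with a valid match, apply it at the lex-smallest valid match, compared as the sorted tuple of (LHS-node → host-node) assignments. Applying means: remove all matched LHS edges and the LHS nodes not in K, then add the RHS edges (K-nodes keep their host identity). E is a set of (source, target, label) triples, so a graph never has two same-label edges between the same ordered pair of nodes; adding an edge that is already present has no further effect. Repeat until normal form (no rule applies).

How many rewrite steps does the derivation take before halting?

Answer: 2

Steps:
[0] host  ⇒  7 nodes, 9 edges  {2-q->0 2-r->0 2-p->2 3-r->4 4-r->0 4-q->3 5-r->6 6-r->0 6-q->5}
[1] R2 @ {0↦3, 1↦1, 2↦0, 3↦4}  ⇒  5 nodes, 6 edges  {2-q->0 2-r->0 2-p->2 5-r->6 6-r->0 6-q->5}
[2] R2 @ {0↦5, 1↦1, 2↦0, 3↦6}  ⇒  3 nodes, 3 edges  {2-q->0 2-r->0 2-p->2}
halt: no rule applies after step 2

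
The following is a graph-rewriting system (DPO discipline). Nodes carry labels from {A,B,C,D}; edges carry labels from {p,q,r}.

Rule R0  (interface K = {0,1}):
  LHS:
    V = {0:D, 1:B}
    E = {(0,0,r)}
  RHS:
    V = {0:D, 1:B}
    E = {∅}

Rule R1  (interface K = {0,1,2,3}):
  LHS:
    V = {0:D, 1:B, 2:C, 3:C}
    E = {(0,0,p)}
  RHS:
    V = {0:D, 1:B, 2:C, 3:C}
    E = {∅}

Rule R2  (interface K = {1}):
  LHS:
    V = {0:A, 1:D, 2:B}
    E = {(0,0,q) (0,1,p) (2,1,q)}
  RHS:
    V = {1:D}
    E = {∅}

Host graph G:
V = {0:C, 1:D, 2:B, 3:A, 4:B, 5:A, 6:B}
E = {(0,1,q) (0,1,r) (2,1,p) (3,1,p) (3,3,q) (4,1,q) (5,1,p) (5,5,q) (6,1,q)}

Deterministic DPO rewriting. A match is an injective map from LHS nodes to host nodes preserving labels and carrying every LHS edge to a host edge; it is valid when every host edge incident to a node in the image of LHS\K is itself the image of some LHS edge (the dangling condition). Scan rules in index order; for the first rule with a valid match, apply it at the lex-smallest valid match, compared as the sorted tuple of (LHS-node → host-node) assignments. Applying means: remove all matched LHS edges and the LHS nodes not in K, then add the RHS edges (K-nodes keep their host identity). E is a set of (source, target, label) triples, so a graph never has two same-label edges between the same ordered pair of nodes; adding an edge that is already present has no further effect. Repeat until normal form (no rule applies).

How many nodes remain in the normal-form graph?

Answer: 3

Rewrite trace:
[0] host  ⇒  7 nodes, 9 edges  {0-q->1 0-r->1 2-p->1 3-p->1 3-q->3 4-q->1 5-p->1 5-q->5 6-q->1}
[1] R2 @ {0↦3, 1↦1, 2↦4}  ⇒  5 nodes, 6 edges  {0-q->1 0-r->1 2-p->1 5-p->1 5-q->5 6-q->1}
[2] R2 @ {0↦5, 1↦1, 2↦6}  ⇒  3 nodes, 3 edges  {0-q->1 0-r->1 2-p->1}
normal form: no rule applies after step 2
NF nodes: {0:C, 1:D, 2:B}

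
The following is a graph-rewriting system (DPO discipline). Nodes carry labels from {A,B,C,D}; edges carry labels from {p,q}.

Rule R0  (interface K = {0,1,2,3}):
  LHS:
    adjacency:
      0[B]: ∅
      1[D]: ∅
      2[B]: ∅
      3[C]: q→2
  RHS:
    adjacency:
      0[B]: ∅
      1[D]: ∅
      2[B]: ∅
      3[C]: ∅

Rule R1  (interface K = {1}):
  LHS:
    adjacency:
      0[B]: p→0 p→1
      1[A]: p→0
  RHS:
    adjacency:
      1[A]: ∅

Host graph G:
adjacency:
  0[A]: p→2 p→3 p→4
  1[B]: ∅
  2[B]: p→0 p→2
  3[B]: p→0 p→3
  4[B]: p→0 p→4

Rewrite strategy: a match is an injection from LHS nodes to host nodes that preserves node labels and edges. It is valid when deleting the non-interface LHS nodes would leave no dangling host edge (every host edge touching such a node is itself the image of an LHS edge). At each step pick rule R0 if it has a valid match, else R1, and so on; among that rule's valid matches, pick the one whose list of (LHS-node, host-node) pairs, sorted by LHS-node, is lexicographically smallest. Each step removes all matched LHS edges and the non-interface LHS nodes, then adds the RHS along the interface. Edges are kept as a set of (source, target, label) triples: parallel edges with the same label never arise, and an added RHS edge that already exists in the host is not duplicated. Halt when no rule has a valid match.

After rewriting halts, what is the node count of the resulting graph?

Answer: 2

Steps:
initial: |V|=5 |E|=9  E = 0-p->2 0-p->3 0-p->4 2-p->0 2-p->2 3-p->0 3-p->3 4-p->0 4-p->4
step 1: apply R1 at {0↦2, 1↦0}  → |V|=4 |E|=6  E = 0-p->3 0-p->4 3-p->0 3-p->3 4-p->0 4-p->4
step 2: apply R1 at {0↦3, 1↦0}  → |V|=3 |E|=3  E = 0-p->4 4-p->0 4-p->4
step 3: apply R1 at {0↦4, 1↦0}  → |V|=2 |E|=0  E = ∅
normal form: no rule applies after step 3
NF nodes: {0:A, 1:B}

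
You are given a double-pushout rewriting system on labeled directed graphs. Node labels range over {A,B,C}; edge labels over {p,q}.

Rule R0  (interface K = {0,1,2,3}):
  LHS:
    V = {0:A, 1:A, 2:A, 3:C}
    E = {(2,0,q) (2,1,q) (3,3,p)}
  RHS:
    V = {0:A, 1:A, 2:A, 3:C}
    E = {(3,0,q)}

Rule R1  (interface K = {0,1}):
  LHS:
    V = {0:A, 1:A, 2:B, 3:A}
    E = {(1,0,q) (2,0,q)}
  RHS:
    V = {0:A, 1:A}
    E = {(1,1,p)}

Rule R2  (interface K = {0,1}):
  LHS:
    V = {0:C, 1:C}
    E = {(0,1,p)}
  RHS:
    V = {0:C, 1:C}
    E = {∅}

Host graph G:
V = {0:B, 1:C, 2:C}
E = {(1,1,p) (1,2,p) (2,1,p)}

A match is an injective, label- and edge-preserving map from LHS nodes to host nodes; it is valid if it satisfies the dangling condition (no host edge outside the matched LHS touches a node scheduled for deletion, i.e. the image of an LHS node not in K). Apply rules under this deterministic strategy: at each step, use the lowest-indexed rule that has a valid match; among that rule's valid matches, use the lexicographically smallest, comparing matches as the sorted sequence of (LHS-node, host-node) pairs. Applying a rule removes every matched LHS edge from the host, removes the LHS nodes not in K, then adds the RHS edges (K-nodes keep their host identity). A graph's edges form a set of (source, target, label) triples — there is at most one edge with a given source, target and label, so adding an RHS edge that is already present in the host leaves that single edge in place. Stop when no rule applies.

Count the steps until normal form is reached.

Answer: 2

Derivation:
start.  V:3 E:3  edges: 1-p->1 1-p->2 2-p->1
1. fire R2 via {0↦1, 1↦2}  →  V:3 E:2  edges: 1-p->1 2-p->1
2. fire R2 via {0↦2, 1↦1}  →  V:3 E:1  edges: 1-p->1
final graph: no rule applies after step 2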